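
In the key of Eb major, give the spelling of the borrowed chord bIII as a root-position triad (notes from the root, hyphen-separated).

Gb-Bb-Db

bIII is built on the lowered scale degree 3. In Eb major degree 3 is G; lowered it becomes Gb. Stacking thirds in Eb minor on Gb gives Gb–Bb–Db.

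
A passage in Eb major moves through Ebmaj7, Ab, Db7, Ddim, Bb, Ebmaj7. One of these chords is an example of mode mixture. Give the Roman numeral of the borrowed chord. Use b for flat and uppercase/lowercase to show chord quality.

In Eb major the diatonic chords are Eb, Fm, Gm, Ab, Bb, Cm, Ddim. Ebmaj7, Ab, Ddim and Bb all belong to that set. Db7 (Db–F–Ab–Cb) is not: scale degree 7 in Eb major carries Ddim (vii°). In Eb minor the chord on that degree is Db7, so here it functions as bVII7, borrowed from the parallel minor.

bVII7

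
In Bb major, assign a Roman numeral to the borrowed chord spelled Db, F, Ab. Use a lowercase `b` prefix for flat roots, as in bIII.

Db is the lowered form of scale degree 3 in Bb major (the diatonic degree 3 is D). Db–F–Ab is a major chord — the form found in Bb minor, not the diatonic iii (Dm). Borrowed into Bb major it is written bIII.

bIII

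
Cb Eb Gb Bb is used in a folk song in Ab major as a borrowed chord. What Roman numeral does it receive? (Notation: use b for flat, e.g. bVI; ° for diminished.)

In Ab major scale degree 3 is C; Cb is its lowered form, from Ab minor. The diatonic chord on degree 3 would be Cm (iii), but Cb–Eb–Gb–Bb is the major-seventh chord from Ab minor. As a borrowed chord it is labeled bIIImaj7.

bIIImaj7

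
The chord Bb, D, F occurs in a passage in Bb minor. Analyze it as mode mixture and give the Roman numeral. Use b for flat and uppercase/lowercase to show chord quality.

I

Bb is scale degree 1 in Bb minor. Diatonically Bb minor has Bbm (i) on that degree; Bb–D–F is instead the major chord native to Bb major, so it takes the label I.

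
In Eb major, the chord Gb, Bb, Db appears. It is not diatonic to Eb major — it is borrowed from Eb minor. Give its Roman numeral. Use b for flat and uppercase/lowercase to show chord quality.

The root Gb is the lowered 3rd scale degree — diatonically Eb major has G there. Diatonically Eb major has Gm (iii) on that degree; Gb–Bb–Db is instead the major chord native to Eb minor, so it takes the label bIII.

bIII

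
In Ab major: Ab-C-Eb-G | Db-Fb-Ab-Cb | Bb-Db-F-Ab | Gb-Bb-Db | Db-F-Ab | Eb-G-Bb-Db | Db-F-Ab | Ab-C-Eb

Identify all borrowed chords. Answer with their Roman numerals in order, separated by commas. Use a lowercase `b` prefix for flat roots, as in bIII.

In Ab major the diatonic chords are Ab, Bbm, Cm, Db, Eb, Fm, Gdim. Of the given chords, Ab–C–Eb–G = Abmaj7, Bb–Db–F–Ab = Bbm7, Db–F–Ab = Db, Eb–G–Bb–Db = Eb7 and Ab–C–Eb = Ab are diatonic. Db–Fb–Ab–Cb doesn't fit — on degree 4 Ab major would have Db (IV). Dbm7 is the degree-4 chord of Ab minor, so it is the borrowed iv7. Gb–Bb–Db doesn't fit — on degree 7 Ab major would have Gdim (vii°). Gb is the degree-7 chord of Ab minor, so it is the borrowed bVII.

iv7, bVII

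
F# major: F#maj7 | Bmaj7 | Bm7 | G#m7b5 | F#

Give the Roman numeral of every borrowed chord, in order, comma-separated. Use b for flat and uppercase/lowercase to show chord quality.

iv7, iiø7

In F# major the diatonic chords are F#, G#m, A#m, B, C#, D#m, E#dim. F#maj7, Bmaj7 and F# are all diatonic. Bm7 (B–D–F#–A) is not: scale degree 4 in F# major carries B (IV). In F# minor the chord on that degree is Bm7, so here it functions as iv7, borrowed from the parallel minor. G#m7b5 (G#–B–D–F#) doesn't fit — on degree 2 F# major would have G#m (ii). G#m7b5 is the degree-2 chord of F# minor, so it is the borrowed iiø7.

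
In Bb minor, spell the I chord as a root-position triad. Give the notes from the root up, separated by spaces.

The root, Bb, is scale degree 1 — the same note in Bb minor and Bb major; only the chord quality changes. Building the major chord from the parallel major on Bb: Bb–D–F.

Bb D F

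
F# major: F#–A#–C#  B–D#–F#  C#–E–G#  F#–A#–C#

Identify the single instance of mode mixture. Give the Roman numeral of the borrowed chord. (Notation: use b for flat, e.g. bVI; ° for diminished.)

v

In F# major the diatonic chords are F#, G#m, A#m, B, C#, D#m, E#dim. Of the given chords, F#–A#–C# = F# and B–D#–F# = B are diatonic. But C#–E–G# is foreign: the diatonic V on degree 5 is C#, whereas C#m comes from F# minor. It is labeled v.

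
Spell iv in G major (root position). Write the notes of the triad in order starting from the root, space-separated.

C Eb G

iv is built on scale degree 4, which is C in both G major and its parallel. Stacking thirds in G minor on C gives C–Eb–G.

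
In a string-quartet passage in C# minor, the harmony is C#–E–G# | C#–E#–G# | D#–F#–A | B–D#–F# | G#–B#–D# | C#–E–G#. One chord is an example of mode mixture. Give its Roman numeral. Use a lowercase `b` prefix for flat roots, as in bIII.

I

C# minor has the diatonic set C#m, D#dim, E, F#m, G#, A, B (with V from harmonic minor). C#–E–G# = C#m, D#–F#–A = D#dim, B–D#–F# = B and G#–B#–D# = G# are all diatonic. C#–E#–G# doesn't fit — on degree 1 C# minor would have C#m (i). C# is the degree-1 chord of C# major, so it is the borrowed I.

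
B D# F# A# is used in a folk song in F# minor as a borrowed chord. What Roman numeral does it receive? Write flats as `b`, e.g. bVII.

The root B is the diatonic 4th degree of F# minor; the borrowing shows in the chord quality. Diatonically F# minor has Bm (iv) on that degree; B–D#–F#–A# is instead the major-seventh chord native to F# major, so it takes the label IVmaj7.

IVmaj7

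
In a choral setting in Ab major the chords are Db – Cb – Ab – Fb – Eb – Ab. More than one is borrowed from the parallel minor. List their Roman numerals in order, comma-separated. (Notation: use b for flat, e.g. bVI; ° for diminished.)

bIII, bVI

The diatonic triads in Ab major are Ab, Bbm, Cm, Db, Eb, Fm, Gdim. Of the given chords, Db, Ab and Eb are diatonic. Cb (Cb–Eb–Gb) is not: scale degree 3 in Ab major carries Cm (iii). In Ab minor the chord on that degree is Cb, so here it functions as bIII, borrowed from the parallel minor. Fb (Fb–Ab–Cb) doesn't fit — on degree 6 Ab major would have Fm (vi). Fb is the degree-6 chord of Ab minor, so it is the borrowed bVI.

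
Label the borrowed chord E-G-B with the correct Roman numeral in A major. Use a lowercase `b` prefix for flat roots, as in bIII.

v

E is scale degree 5 in A major. The diatonic chord on degree 5 would be E (V), but E–G–B is the minor chord from A minor. As a borrowed chord it is labeled v.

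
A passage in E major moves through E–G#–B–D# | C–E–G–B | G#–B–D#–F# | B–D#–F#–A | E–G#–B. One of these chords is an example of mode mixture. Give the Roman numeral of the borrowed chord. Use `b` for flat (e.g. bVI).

E major has the diatonic set E, F#m, G#m, A, B, C#m, D#dim. E–G#–B–D# = Emaj7, G#–B–D#–F# = G#m7, B–D#–F#–A = B7 and E–G#–B = E all belong to that set. C–E–G–B is not: scale degree 6 in E major carries C#m (vi). In E minor the chord on that degree is Cmaj7, so here it functions as bVImaj7, borrowed from the parallel minor.

bVImaj7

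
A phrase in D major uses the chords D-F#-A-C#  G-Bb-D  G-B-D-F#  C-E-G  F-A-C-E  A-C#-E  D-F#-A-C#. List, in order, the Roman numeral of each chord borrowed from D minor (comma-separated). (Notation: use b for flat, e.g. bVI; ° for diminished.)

iv, bVII, bIIImaj7

D major has the diatonic set D, Em, F#m, G, A, Bm, C#dim. D–F#–A–C# = Dmaj7, G–B–D–F# = Gmaj7 and A–C#–E = A are all diatonic. G–Bb–D is not: scale degree 4 in D major carries G (IV). In D minor the chord on that degree is Gm, so here it functions as iv, borrowed from the parallel minor. But C–E–G is foreign: the diatonic vii° on degree 7 is C#dim, whereas C comes from D minor. It is labeled bVII. F–A–C–E doesn't fit — on degree 3 D major would have F#m (iii). Fmaj7 is the degree-3 chord of D minor, so it is the borrowed bIIImaj7.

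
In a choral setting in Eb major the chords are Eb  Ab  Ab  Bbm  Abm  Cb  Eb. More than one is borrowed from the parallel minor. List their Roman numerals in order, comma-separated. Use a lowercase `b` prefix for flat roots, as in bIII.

Eb major has the diatonic set Eb, Fm, Gm, Ab, Bb, Cm, Ddim. Eb and Ab both belong to that set. Bbm (Bb–Db–F) doesn't fit — on degree 5 Eb major would have Bb (V). Bbm is the degree-5 chord of Eb minor, so it is the borrowed v. Abm (Ab–Cb–Eb) is not: scale degree 4 in Eb major carries Ab (IV). In Eb minor the chord on that degree is Abm, so here it functions as iv, borrowed from the parallel minor. Cb (Cb–Eb–Gb) is not: scale degree 6 in Eb major carries Cm (vi). In Eb minor the chord on that degree is Cb, so here it functions as bVI, borrowed from the parallel minor.

v, iv, bVI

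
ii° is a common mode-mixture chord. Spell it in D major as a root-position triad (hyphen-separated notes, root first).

The root, E, is scale degree 2 — the same note in D major and D minor; only the chord quality changes. In D minor the chord on E is E–G–Bb.

E-G-Bb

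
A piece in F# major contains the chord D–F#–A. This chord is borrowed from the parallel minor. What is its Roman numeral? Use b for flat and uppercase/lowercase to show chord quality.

D is the lowered form of scale degree 6 in F# major (the diatonic degree 6 is D#). Diatonically F# major has D#m (vi) on that degree; D–F#–A is instead the major chord native to F# minor, so it takes the label bVI.

bVI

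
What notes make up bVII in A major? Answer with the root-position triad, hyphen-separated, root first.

bVII is built on the lowered scale degree 7. In A major degree 7 is G#; lowered it becomes G. Stacking thirds in A minor on G gives G–B–D.

G-B-D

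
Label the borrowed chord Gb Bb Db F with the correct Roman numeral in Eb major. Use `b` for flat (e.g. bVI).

bIIImaj7

The root Gb is the lowered 3rd scale degree — diatonically Eb major has G there. Gb–Bb–Db–F is a major-seventh chord — the form found in Eb minor, not the diatonic iii (Gm). Borrowed into Eb major it is written bIIImaj7.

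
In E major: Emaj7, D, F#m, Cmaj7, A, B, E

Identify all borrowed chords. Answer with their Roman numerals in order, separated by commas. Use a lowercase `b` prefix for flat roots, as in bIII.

bVII, bVImaj7

In E major the diatonic chords are E, F#m, G#m, A, B, C#m, D#dim. Emaj7, F#m, A, B and E all belong to that set. But D (D–F#–A) is foreign: the diatonic vii° on degree 7 is D#dim, whereas D comes from E minor. It is labeled bVII. But Cmaj7 (C–E–G–B) is foreign: the diatonic vi on degree 6 is C#m, whereas Cmaj7 comes from E minor. It is labeled bVImaj7.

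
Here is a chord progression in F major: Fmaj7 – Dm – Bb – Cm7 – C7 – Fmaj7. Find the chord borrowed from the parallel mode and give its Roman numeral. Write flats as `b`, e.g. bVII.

v7

The diatonic triads in F major are F, Gm, Am, Bb, C, Dm, Edim. Fmaj7, Dm, Bb and C7 all belong to that set. Cm7 (C–Eb–G–Bb) is not: scale degree 5 in F major carries C (V). In F minor the chord on that degree is Cm7, so here it functions as v7, borrowed from the parallel minor.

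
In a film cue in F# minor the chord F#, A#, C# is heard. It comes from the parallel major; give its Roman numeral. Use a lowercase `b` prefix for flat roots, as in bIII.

The root F# is the diatonic 1st degree of F# minor; the borrowing shows in the chord quality. F#–A#–C# is a major chord — the form found in F# major, not the diatonic i (F#m). Borrowed into F# minor it is written I.

I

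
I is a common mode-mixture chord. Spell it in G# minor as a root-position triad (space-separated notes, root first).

G# B# D#

I is built on scale degree 1, which is G# in both G# minor and its parallel. In G# major the chord on G# is G#–B#–D#.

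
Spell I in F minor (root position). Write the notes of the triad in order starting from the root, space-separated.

F A C

I is built on scale degree 1, which is F in both F minor and its parallel. Building the major chord from the parallel major on F: F–A–C.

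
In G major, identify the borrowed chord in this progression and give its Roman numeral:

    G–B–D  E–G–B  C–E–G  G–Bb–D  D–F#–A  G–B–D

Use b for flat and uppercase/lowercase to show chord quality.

The diatonic triads in G major are G, Am, Bm, C, D, Em, F#dim. G–B–D = G, E–G–B = Em, C–E–G = C and D–F#–A = D all belong to that set. G–Bb–D is not: scale degree 1 in G major carries G (I). In G minor the chord on that degree is Gm, so here it functions as i, borrowed from the parallel minor.

i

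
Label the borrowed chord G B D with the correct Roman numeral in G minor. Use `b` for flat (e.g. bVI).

I

G is scale degree 1 in G minor. Diatonically G minor has Gm (i) on that degree; G–B–D is instead the major chord native to G major, so it takes the label I.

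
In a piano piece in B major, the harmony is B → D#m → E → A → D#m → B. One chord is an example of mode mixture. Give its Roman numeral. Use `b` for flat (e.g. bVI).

In B major the diatonic chords are B, C#m, D#m, E, F#, G#m, A#dim. B, D#m and E all belong to that set. But A (A–C#–E) is foreign: the diatonic vii° on degree 7 is A#dim, whereas A comes from B minor. It is labeled bVII.

bVII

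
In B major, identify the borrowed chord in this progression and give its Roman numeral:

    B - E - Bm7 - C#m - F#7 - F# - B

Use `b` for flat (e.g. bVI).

i7

In B major the diatonic chords are B, C#m, D#m, E, F#, G#m, A#dim. Of the given chords, B, E, C#m, F#7 and F# are diatonic. Bm7 (B–D–F#–A) is not: scale degree 1 in B major carries B (I). In B minor the chord on that degree is Bm7, so here it functions as i7, borrowed from the parallel minor.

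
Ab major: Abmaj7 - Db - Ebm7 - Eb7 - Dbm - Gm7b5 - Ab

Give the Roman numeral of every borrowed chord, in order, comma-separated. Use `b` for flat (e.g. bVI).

v7, iv

Ab major has the diatonic set Ab, Bbm, Cm, Db, Eb, Fm, Gdim. Of the given chords, Abmaj7, Db, Eb7, Gm7b5 and Ab are diatonic. Ebm7 (Eb–Gb–Bb–Db) is not: scale degree 5 in Ab major carries Eb (V). In Ab minor the chord on that degree is Ebm7, so here it functions as v7, borrowed from the parallel minor. But Dbm (Db–Fb–Ab) is foreign: the diatonic IV on degree 4 is Db, whereas Dbm comes from Ab minor. It is labeled iv.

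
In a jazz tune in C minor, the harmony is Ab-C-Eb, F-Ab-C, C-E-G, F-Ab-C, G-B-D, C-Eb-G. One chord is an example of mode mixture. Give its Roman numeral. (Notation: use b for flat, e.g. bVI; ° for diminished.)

C minor has the diatonic set Cm, Ddim, Eb, Fm, G, Ab, Bb (with V from harmonic minor). Ab–C–Eb = Ab, F–Ab–C = Fm, G–B–D = G and C–Eb–G = Cm are all diatonic. C–E–G doesn't fit — on degree 1 C minor would have Cm (i). C is the degree-1 chord of C major, so it is the borrowed I.

I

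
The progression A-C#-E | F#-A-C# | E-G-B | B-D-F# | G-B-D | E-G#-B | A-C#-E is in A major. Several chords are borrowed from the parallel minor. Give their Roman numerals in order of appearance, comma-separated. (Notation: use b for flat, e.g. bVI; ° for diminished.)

A major has the diatonic set A, Bm, C#m, D, E, F#m, G#dim. A–C#–E = A, F#–A–C# = F#m, B–D–F# = Bm and E–G#–B = E all belong to that set. But E–G–B is foreign: the diatonic V on degree 5 is E, whereas Em comes from A minor. It is labeled v. But G–B–D is foreign: the diatonic vii° on degree 7 is G#dim, whereas G comes from A minor. It is labeled bVII.

v, bVII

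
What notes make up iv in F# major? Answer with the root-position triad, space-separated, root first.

The root, B, is scale degree 4 — the same note in F# major and F# minor; only the chord quality changes. In F# minor the chord on B is B–D–F#.

B D F#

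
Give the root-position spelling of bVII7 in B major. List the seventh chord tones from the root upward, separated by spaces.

A C# E G

bVII7 is built on the lowered scale degree 7. In B major degree 7 is A#; lowered it becomes A. Stacking thirds in B minor on A gives A–C#–E–G.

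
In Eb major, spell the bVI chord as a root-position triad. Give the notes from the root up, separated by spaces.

bVI is built on the lowered scale degree 6. In Eb major degree 6 is C; lowered it becomes Cb. Building the major chord from the parallel minor on Cb: Cb–Eb–Gb.

Cb Eb Gb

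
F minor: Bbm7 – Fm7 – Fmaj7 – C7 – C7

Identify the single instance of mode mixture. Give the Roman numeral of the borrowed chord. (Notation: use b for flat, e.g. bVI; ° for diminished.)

The diatonic triads in F minor (with V from harmonic minor) are Fm, Gdim, Ab, Bbm, C, Db, Eb. Bbm7, Fm7 and C7 all belong to that set. Fmaj7 (F–A–C–E) is not: scale degree 1 in F minor carries Fm (i). In F major the chord on that degree is Fmaj7, so here it functions as Imaj7, borrowed from the parallel major.

Imaj7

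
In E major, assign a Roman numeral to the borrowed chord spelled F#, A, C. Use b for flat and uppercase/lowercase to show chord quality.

ii°

F# is scale degree 2 in E major. Diatonically E major has F#m (ii) on that degree; F#–A–C is instead the diminished chord native to E minor, so it takes the label ii°.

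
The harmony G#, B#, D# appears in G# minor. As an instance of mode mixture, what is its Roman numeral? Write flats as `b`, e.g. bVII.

G# is scale degree 1 in G# minor. The diatonic chord on degree 1 would be G#m (i), but G#–B#–D# is the major chord from G# major. As a borrowed chord it is labeled I.

I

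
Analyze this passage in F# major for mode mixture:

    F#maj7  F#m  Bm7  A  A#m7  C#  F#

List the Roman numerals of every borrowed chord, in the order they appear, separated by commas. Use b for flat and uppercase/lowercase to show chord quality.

F# major has the diatonic set F#, G#m, A#m, B, C#, D#m, E#dim. F#maj7, A#m7, C# and F# all belong to that set. F#m (F#–A–C#) doesn't fit — on degree 1 F# major would have F# (I). F#m is the degree-1 chord of F# minor, so it is the borrowed i. Bm7 (B–D–F#–A) doesn't fit — on degree 4 F# major would have B (IV). Bm7 is the degree-4 chord of F# minor, so it is the borrowed iv7. A (A–C#–E) doesn't fit — on degree 3 F# major would have A#m (iii). A is the degree-3 chord of F# minor, so it is the borrowed bIII.

i, iv7, bIII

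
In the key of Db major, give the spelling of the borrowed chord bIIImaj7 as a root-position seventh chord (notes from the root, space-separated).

Fb Ab Cb Eb

bIIImaj7 is built on the lowered scale degree 3. In Db major degree 3 is F; lowered it becomes Fb. Building the major-seventh chord from the parallel minor on Fb: Fb–Ab–Cb–Eb.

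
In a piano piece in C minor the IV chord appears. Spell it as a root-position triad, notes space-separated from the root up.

The root, F, is scale degree 4 — the same note in C minor and C major; only the chord quality changes. Building the major chord from the parallel major on F: F–A–C.

F A C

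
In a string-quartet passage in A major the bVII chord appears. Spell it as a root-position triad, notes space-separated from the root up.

Scale degree 7 in A major is G#. bVII uses the lowered form, G, taken from A minor. In A minor the chord on G is G–B–D.

G B D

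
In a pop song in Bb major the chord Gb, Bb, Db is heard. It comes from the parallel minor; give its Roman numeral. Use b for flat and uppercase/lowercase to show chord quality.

Gb is the lowered form of scale degree 6 in Bb major (the diatonic degree 6 is G). Diatonically Bb major has Gm (vi) on that degree; Gb–Bb–Db is instead the major chord native to Bb minor, so it takes the label bVI.

bVI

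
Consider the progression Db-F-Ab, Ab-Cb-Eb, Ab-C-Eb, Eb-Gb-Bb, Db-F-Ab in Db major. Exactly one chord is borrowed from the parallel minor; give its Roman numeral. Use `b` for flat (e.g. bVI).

Db major has the diatonic set Db, Ebm, Fm, Gb, Ab, Bbm, Cdim. Db–F–Ab = Db, Ab–C–Eb = Ab and Eb–Gb–Bb = Ebm are all diatonic. Ab–Cb–Eb is not: scale degree 5 in Db major carries Ab (V). In Db minor the chord on that degree is Abm, so here it functions as v, borrowed from the parallel minor.

v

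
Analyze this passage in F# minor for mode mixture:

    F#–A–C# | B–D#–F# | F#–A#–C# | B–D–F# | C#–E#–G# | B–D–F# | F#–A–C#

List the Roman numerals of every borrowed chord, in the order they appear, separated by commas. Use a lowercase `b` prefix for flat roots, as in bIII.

IV, I

F# minor has the diatonic set F#m, G#dim, A, Bm, C#, D, E (with V from harmonic minor). Of the given chords, F#–A–C# = F#m, B–D–F# = Bm and C#–E#–G# = C# are diatonic. B–D#–F# doesn't fit — on degree 4 F# minor would have Bm (iv). B is the degree-4 chord of F# major, so it is the borrowed IV. But F#–A#–C# is foreign: the diatonic i on degree 1 is F#m, whereas F# comes from F# major. It is labeled I.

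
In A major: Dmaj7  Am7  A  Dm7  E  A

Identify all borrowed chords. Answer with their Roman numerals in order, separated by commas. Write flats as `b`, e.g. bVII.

The diatonic triads in A major are A, Bm, C#m, D, E, F#m, G#dim. Dmaj7, A and E all belong to that set. Am7 (A–C–E–G) is not: scale degree 1 in A major carries A (I). In A minor the chord on that degree is Am7, so here it functions as i7, borrowed from the parallel minor. Dm7 (D–F–A–C) doesn't fit — on degree 4 A major would have D (IV). Dm7 is the degree-4 chord of A minor, so it is the borrowed iv7.

i7, iv7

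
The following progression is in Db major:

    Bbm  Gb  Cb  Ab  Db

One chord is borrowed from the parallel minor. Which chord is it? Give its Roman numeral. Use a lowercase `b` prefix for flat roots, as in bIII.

bVII

The diatonic triads in Db major are Db, Ebm, Fm, Gb, Ab, Bbm, Cdim. Bbm, Gb, Ab and Db are all diatonic. But Cb (Cb–Eb–Gb) is foreign: the diatonic vii° on degree 7 is Cdim, whereas Cb comes from Db minor. It is labeled bVII.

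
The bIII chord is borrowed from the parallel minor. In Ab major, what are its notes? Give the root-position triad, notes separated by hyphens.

Cb-Eb-Gb

The root of bIII is the lowered 3rd degree: C becomes Cb. In Ab minor the chord on Cb is Cb–Eb–Gb.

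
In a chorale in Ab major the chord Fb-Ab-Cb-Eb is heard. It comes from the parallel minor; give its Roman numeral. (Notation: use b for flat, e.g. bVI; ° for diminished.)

Fb is the lowered form of scale degree 6 in Ab major (the diatonic degree 6 is F). The diatonic chord on degree 6 would be Fm (vi), but Fb–Ab–Cb–Eb is the major-seventh chord from Ab minor. As a borrowed chord it is labeled bVImaj7.

bVImaj7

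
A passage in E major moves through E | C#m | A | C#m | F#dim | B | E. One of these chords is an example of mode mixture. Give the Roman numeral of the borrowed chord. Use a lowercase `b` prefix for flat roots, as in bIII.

The diatonic triads in E major are E, F#m, G#m, A, B, C#m, D#dim. E, C#m, A and B all belong to that set. F#dim (F#–A–C) doesn't fit — on degree 2 E major would have F#m (ii). F#dim is the degree-2 chord of E minor, so it is the borrowed ii°.

ii°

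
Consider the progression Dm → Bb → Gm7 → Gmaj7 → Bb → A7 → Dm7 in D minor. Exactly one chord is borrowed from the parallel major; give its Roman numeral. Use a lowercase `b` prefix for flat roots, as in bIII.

IVmaj7

D minor has the diatonic set Dm, Edim, F, Gm, A, Bb, C (with V from harmonic minor). Dm, Bb, Gm7, A7 and Dm7 are all diatonic. Gmaj7 (G–B–D–F#) doesn't fit — on degree 4 D minor would have Gm (iv). Gmaj7 is the degree-4 chord of D major, so it is the borrowed IVmaj7.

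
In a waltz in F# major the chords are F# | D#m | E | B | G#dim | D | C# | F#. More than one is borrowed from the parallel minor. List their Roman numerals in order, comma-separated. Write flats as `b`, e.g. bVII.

bVII, ii°, bVI

In F# major the diatonic chords are F#, G#m, A#m, B, C#, D#m, E#dim. F#, D#m, B and C# all belong to that set. E (E–G#–B) is not: scale degree 7 in F# major carries E#dim (vii°). In F# minor the chord on that degree is E, so here it functions as bVII, borrowed from the parallel minor. But G#dim (G#–B–D) is foreign: the diatonic ii on degree 2 is G#m, whereas G#dim comes from F# minor. It is labeled ii°. D (D–F#–A) doesn't fit — on degree 6 F# major would have D#m (vi). D is the degree-6 chord of F# minor, so it is the borrowed bVI.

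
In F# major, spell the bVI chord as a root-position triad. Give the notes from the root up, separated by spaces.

Scale degree 6 in F# major is D#. bVI uses the lowered form, D, taken from F# minor. In F# minor the chord on D is D–F#–A.

D F# A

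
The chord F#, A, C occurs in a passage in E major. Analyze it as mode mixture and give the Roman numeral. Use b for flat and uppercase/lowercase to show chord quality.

The root F# is the diatonic 2nd degree of E major; the borrowing shows in the chord quality. Diatonically E major has F#m (ii) on that degree; F#–A–C is instead the diminished chord native to E minor, so it takes the label ii°.

ii°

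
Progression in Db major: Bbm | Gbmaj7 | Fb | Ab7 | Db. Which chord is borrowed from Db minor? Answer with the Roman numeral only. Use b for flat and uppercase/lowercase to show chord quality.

Db major has the diatonic set Db, Ebm, Fm, Gb, Ab, Bbm, Cdim. Bbm, Gbmaj7, Ab7 and Db all belong to that set. But Fb (Fb–Ab–Cb) is foreign: the diatonic iii on degree 3 is Fm, whereas Fb comes from Db minor. It is labeled bIII.

bIII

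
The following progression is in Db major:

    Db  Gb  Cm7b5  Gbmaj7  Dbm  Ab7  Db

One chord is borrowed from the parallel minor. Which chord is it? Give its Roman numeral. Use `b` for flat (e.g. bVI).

Db major has the diatonic set Db, Ebm, Fm, Gb, Ab, Bbm, Cdim. Of the given chords, Db, Gb, Cm7b5, Gbmaj7 and Ab7 are diatonic. Dbm (Db–Fb–Ab) doesn't fit — on degree 1 Db major would have Db (I). Dbm is the degree-1 chord of Db minor, so it is the borrowed i.

i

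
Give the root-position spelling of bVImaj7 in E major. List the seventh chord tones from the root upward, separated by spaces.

bVImaj7 is built on the lowered scale degree 6. In E major degree 6 is C#; lowered it becomes C. Building the major-seventh chord from the parallel minor on C: C–E–G–B.

C E G B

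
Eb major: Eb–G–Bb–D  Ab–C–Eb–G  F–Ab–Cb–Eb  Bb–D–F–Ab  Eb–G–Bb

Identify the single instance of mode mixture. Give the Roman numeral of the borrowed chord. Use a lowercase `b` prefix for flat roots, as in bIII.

The diatonic triads in Eb major are Eb, Fm, Gm, Ab, Bb, Cm, Ddim. Of the given chords, Eb–G–Bb–D = Ebmaj7, Ab–C–Eb–G = Abmaj7, Bb–D–F–Ab = Bb7 and Eb–G–Bb = Eb are diatonic. F–Ab–Cb–Eb doesn't fit — on degree 2 Eb major would have Fm (ii). Fm7b5 is the degree-2 chord of Eb minor, so it is the borrowed iiø7.

iiø7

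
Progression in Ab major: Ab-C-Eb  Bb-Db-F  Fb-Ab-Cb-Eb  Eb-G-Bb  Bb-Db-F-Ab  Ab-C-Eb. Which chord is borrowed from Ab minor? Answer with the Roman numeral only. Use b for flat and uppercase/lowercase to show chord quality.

bVImaj7

Ab major has the diatonic set Ab, Bbm, Cm, Db, Eb, Fm, Gdim. Ab–C–Eb = Ab, Bb–Db–F = Bbm, Eb–G–Bb = Eb and Bb–Db–F–Ab = Bbm7 all belong to that set. But Fb–Ab–Cb–Eb is foreign: the diatonic vi on degree 6 is Fm, whereas Fbmaj7 comes from Ab minor. It is labeled bVImaj7.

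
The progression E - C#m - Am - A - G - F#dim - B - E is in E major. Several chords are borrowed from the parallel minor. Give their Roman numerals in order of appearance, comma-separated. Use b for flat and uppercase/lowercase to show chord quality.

iv, bIII, ii°

E major has the diatonic set E, F#m, G#m, A, B, C#m, D#dim. Of the given chords, E, C#m, A and B are diatonic. Am (A–C–E) doesn't fit — on degree 4 E major would have A (IV). Am is the degree-4 chord of E minor, so it is the borrowed iv. But G (G–B–D) is foreign: the diatonic iii on degree 3 is G#m, whereas G comes from E minor. It is labeled bIII. But F#dim (F#–A–C) is foreign: the diatonic ii on degree 2 is F#m, whereas F#dim comes from E minor. It is labeled ii°.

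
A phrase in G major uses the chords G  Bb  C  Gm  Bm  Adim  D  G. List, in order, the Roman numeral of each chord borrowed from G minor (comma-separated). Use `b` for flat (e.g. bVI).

bIII, i, ii°

The diatonic triads in G major are G, Am, Bm, C, D, Em, F#dim. Of the given chords, G, C, Bm and D are diatonic. Bb (Bb–D–F) doesn't fit — on degree 3 G major would have Bm (iii). Bb is the degree-3 chord of G minor, so it is the borrowed bIII. But Gm (G–Bb–D) is foreign: the diatonic I on degree 1 is G, whereas Gm comes from G minor. It is labeled i. Adim (A–C–Eb) is not: scale degree 2 in G major carries Am (ii). In G minor the chord on that degree is Adim, so here it functions as ii°, borrowed from the parallel minor.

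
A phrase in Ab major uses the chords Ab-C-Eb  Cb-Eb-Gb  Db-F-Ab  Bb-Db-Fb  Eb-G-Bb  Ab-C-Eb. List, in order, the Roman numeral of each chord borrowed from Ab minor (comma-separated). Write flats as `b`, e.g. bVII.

In Ab major the diatonic chords are Ab, Bbm, Cm, Db, Eb, Fm, Gdim. Ab–C–Eb = Ab, Db–F–Ab = Db and Eb–G–Bb = Eb are all diatonic. But Cb–Eb–Gb is foreign: the diatonic iii on degree 3 is Cm, whereas Cb comes from Ab minor. It is labeled bIII. Bb–Db–Fb doesn't fit — on degree 2 Ab major would have Bbm (ii). Bbdim is the degree-2 chord of Ab minor, so it is the borrowed ii°.

bIII, ii°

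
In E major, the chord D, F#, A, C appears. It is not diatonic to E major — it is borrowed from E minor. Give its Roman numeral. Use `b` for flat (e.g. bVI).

The root D is the lowered 7th scale degree — diatonically E major has D# there. The diatonic chord on degree 7 would be D#dim (vii°), but D–F#–A–C is the dominant-seventh chord from E minor. As a borrowed chord it is labeled bVII7.

bVII7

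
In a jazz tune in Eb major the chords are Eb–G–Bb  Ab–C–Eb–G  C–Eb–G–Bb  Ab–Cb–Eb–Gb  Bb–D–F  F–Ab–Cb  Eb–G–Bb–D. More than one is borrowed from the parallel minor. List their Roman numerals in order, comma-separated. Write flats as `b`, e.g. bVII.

iv7, ii°

Eb major has the diatonic set Eb, Fm, Gm, Ab, Bb, Cm, Ddim. Eb–G–Bb = Eb, Ab–C–Eb–G = Abmaj7, C–Eb–G–Bb = Cm7, Bb–D–F = Bb and Eb–G–Bb–D = Ebmaj7 are all diatonic. But Ab–Cb–Eb–Gb is foreign: the diatonic IV on degree 4 is Ab, whereas Abm7 comes from Eb minor. It is labeled iv7. F–Ab–Cb doesn't fit — on degree 2 Eb major would have Fm (ii). Fdim is the degree-2 chord of Eb minor, so it is the borrowed ii°.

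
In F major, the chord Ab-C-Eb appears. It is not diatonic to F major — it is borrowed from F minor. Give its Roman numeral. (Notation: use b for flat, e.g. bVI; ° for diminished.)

bIII

The root Ab is the lowered 3rd scale degree — diatonically F major has A there. Diatonically F major has Am (iii) on that degree; Ab–C–Eb is instead the major chord native to F minor, so it takes the label bIII.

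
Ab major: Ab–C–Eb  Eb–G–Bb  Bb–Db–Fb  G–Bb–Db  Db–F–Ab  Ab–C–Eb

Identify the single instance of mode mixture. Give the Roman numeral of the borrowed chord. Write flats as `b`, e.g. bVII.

ii°

Ab major has the diatonic set Ab, Bbm, Cm, Db, Eb, Fm, Gdim. Of the given chords, Ab–C–Eb = Ab, Eb–G–Bb = Eb, G–Bb–Db = Gdim and Db–F–Ab = Db are diatonic. Bb–Db–Fb is not: scale degree 2 in Ab major carries Bbm (ii). In Ab minor the chord on that degree is Bbdim, so here it functions as ii°, borrowed from the parallel minor.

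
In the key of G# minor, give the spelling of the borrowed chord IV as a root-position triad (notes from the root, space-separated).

The root, C#, is scale degree 4 — the same note in G# minor and G# major; only the chord quality changes. In G# major the chord on C# is C#–E#–G#.

C# E# G#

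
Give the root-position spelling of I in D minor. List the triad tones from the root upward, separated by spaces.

D F# A

I is built on scale degree 1, which is D in both D minor and its parallel. Stacking thirds in D major on D gives D–F#–A.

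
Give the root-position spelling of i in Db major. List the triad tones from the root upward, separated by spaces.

Db Fb Ab

The root, Db, is scale degree 1 — the same note in Db major and Db minor; only the chord quality changes. Stacking thirds in Db minor on Db gives Db–Fb–Ab.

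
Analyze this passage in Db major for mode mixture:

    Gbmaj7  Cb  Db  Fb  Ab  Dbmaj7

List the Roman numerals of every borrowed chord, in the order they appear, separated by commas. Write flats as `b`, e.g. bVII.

bVII, bIII

Db major has the diatonic set Db, Ebm, Fm, Gb, Ab, Bbm, Cdim. Gbmaj7, Db, Ab and Dbmaj7 all belong to that set. But Cb (Cb–Eb–Gb) is foreign: the diatonic vii° on degree 7 is Cdim, whereas Cb comes from Db minor. It is labeled bVII. Fb (Fb–Ab–Cb) doesn't fit — on degree 3 Db major would have Fm (iii). Fb is the degree-3 chord of Db minor, so it is the borrowed bIII.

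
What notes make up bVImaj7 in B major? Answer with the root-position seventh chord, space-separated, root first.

G B D F#

Scale degree 6 in B major is G#. bVImaj7 uses the lowered form, G, taken from B minor. Building the major-seventh chord from the parallel minor on G: G–B–D–F#.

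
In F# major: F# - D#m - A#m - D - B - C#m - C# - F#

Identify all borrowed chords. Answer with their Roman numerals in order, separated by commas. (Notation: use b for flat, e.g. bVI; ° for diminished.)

The diatonic triads in F# major are F#, G#m, A#m, B, C#, D#m, E#dim. F#, D#m, A#m, B and C# all belong to that set. D (D–F#–A) doesn't fit — on degree 6 F# major would have D#m (vi). D is the degree-6 chord of F# minor, so it is the borrowed bVI. C#m (C#–E–G#) is not: scale degree 5 in F# major carries C# (V). In F# minor the chord on that degree is C#m, so here it functions as v, borrowed from the parallel minor.

bVI, v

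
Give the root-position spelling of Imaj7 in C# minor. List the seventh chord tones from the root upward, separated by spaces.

C# E# G# B#

The root, C#, is scale degree 1 — the same note in C# minor and C# major; only the chord quality changes. Stacking thirds in C# major on C# gives C#–E#–G#–B#.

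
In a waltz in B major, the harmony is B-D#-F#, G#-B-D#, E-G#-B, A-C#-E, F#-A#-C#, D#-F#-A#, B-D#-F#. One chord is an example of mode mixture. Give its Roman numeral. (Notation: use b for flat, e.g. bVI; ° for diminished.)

bVII

The diatonic triads in B major are B, C#m, D#m, E, F#, G#m, A#dim. B–D#–F# = B, G#–B–D# = G#m, E–G#–B = E, F#–A#–C# = F# and D#–F#–A# = D#m all belong to that set. But A–C#–E is foreign: the diatonic vii° on degree 7 is A#dim, whereas A comes from B minor. It is labeled bVII.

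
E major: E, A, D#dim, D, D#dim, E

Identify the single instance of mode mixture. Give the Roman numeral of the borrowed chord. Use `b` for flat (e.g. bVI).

E major has the diatonic set E, F#m, G#m, A, B, C#m, D#dim. E, A and D#dim are all diatonic. D (D–F#–A) doesn't fit — on degree 7 E major would have D#dim (vii°). D is the degree-7 chord of E minor, so it is the borrowed bVII.

bVII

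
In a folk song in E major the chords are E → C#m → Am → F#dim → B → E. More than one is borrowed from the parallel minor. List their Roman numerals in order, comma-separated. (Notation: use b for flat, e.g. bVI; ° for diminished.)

The diatonic triads in E major are E, F#m, G#m, A, B, C#m, D#dim. Of the given chords, E, C#m and B are diatonic. But Am (A–C–E) is foreign: the diatonic IV on degree 4 is A, whereas Am comes from E minor. It is labeled iv. F#dim (F#–A–C) is not: scale degree 2 in E major carries F#m (ii). In E minor the chord on that degree is F#dim, so here it functions as ii°, borrowed from the parallel minor.

iv, ii°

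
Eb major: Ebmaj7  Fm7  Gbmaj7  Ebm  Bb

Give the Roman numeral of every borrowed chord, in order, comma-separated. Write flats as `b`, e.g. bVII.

bIIImaj7, i

In Eb major the diatonic chords are Eb, Fm, Gm, Ab, Bb, Cm, Ddim. Of the given chords, Ebmaj7, Fm7 and Bb are diatonic. Gbmaj7 (Gb–Bb–Db–F) doesn't fit — on degree 3 Eb major would have Gm (iii). Gbmaj7 is the degree-3 chord of Eb minor, so it is the borrowed bIIImaj7. Ebm (Eb–Gb–Bb) is not: scale degree 1 in Eb major carries Eb (I). In Eb minor the chord on that degree is Ebm, so here it functions as i, borrowed from the parallel minor.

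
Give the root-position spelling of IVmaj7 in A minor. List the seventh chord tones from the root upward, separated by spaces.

D F# A C#

IVmaj7 is built on scale degree 4, which is D in both A minor and its parallel. Building the major-seventh chord from the parallel major on D: D–F#–A–C#.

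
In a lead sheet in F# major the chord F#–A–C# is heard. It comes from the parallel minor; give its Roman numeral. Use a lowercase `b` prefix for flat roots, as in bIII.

F# is scale degree 1 in F# major. F#–A–C# is a minor chord — the form found in F# minor, not the diatonic I (F#). Borrowed into F# major it is written i.

i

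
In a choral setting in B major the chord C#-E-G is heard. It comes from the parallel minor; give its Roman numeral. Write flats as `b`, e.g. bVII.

The root C# is the diatonic 2nd degree of B major; the borrowing shows in the chord quality. Diatonically B major has C#m (ii) on that degree; C#–E–G is instead the diminished chord native to B minor, so it takes the label ii°.

ii°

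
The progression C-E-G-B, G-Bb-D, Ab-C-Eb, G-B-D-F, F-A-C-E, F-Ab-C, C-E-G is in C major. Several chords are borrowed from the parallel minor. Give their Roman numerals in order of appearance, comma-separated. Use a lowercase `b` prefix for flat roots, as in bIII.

C major has the diatonic set C, Dm, Em, F, G, Am, Bdim. C–E–G–B = Cmaj7, G–B–D–F = G7, F–A–C–E = Fmaj7 and C–E–G = C all belong to that set. G–Bb–D doesn't fit — on degree 5 C major would have G (V). Gm is the degree-5 chord of C minor, so it is the borrowed v. Ab–C–Eb is not: scale degree 6 in C major carries Am (vi). In C minor the chord on that degree is Ab, so here it functions as bVI, borrowed from the parallel minor. But F–Ab–C is foreign: the diatonic IV on degree 4 is F, whereas Fm comes from C minor. It is labeled iv.

v, bVI, iv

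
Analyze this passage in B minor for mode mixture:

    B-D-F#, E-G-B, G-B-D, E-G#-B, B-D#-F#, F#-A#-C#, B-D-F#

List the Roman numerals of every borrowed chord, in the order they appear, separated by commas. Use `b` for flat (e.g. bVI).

IV, I

B minor has the diatonic set Bm, C#dim, D, Em, F#, G, A (with V from harmonic minor). Of the given chords, B–D–F# = Bm, E–G–B = Em, G–B–D = G and F#–A#–C# = F# are diatonic. E–G#–B doesn't fit — on degree 4 B minor would have Em (iv). E is the degree-4 chord of B major, so it is the borrowed IV. B–D#–F# doesn't fit — on degree 1 B minor would have Bm (i). B is the degree-1 chord of B major, so it is the borrowed I.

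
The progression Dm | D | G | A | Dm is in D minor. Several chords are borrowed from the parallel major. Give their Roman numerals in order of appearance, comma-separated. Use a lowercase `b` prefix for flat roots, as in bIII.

D minor has the diatonic set Dm, Edim, F, Gm, A, Bb, C (with V from harmonic minor). Of the given chords, Dm and A are diatonic. But D (D–F#–A) is foreign: the diatonic i on degree 1 is Dm, whereas D comes from D major. It is labeled I. G (G–B–D) is not: scale degree 4 in D minor carries Gm (iv). In D major the chord on that degree is G, so here it functions as IV, borrowed from the parallel major.

I, IV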